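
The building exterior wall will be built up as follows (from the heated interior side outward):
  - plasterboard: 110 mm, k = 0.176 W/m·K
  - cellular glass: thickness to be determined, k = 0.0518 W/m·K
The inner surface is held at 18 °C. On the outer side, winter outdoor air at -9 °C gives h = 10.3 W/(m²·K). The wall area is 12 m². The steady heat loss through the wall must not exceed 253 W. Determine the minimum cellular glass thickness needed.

Treating each layer as a thermal resistance in series:
R_plasterboard = L/(kA) = 0.11/(0.176×12) = 0.05208 K/W
R_outer film = 1/(h_o·A) = 1/(10.3×12) = 0.008091 K/W
Sum of the known resistances R_other = 0.06017 K/W
Required total resistance R_tot = ΔT/Q_allow = 27/253 = 0.1067 K/W
R_cellular glass = R_tot − R_other = 0.04655 K/W
L = R·k·A = 0.04655×0.0518×12

L ≈ 28.9 mm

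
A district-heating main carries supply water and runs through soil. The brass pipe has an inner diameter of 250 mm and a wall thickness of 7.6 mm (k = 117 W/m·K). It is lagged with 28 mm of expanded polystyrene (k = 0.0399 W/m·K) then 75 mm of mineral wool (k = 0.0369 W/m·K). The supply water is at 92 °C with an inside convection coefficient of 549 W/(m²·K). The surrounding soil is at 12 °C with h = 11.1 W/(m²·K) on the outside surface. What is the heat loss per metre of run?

Cylindrical conduction, so R = ln(r₂/r₁)/(2πkL) per layer, in series:
R_inner film = 1/(h_i·2πr₁L) = 1/(549×2π×0.125×1) = 0.002319 K/W
R_brass pipe wall = ln(132.6/125)/(2π×117×1) = 8.029×10^-5 K/W
R_expanded polystyrene = ln(160.6/132.6)/(2π×0.0399×1) = 0.7642 K/W
R_mineral wool = ln(235.6/160.6)/(2π×0.0369×1) = 1.653 K/W
R_outer film = 1/(h_o·2πr_oL) = 1/(11.1×2π×0.2356×1) = 0.06086 K/W
R_total = 2.48 K/W
Q = ΔT/R_total = 80/2.48

q′ ≈ 32.3 W/m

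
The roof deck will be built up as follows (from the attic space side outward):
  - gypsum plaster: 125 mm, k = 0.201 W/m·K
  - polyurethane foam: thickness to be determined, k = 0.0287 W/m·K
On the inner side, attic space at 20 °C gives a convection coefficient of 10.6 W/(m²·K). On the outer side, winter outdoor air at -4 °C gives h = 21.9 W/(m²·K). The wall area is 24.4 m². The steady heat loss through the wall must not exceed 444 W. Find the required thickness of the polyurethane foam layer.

L ≈ 16 mm

Series thermal resistances:
R_inner film = 1/(h_i·A) = 1/(10.6×24.4) = 0.003866 K/W
R_gypsum plaster = L/(kA) = 0.125/(0.201×24.4) = 0.02549 K/W
R_outer film = 1/(h_o·A) = 1/(21.9×24.4) = 0.001871 K/W
Sum of the known resistances R_other = 0.03123 K/W
Required total resistance R_tot = ΔT/Q_allow = 24/444 = 0.05405 K/W
R_polyurethane foam = R_tot − R_other = 0.02283 K/W
L = R·k·A = 0.02283×0.0287×24.4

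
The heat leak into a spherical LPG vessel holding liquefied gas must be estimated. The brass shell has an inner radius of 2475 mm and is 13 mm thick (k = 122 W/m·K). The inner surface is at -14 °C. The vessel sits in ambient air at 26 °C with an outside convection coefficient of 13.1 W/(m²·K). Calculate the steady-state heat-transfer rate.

Q ≈ 40700 W

Spherical conduction: R = (1/r_in − 1/r_out)/(4πk) per layer; series-sum.
R_brass shell = (1/2.475 − 1/2.488)/(4π×122) = 1.377×10^-6 K/W
R_outer film = 1/(h·4πr_o²) = 1/(13.1×4π×2.488²) = 9.813×10^-4 K/W
R_total = 9.827×10^-4 K/W
Q = ΔT/R_total = 40/9.827×10^-4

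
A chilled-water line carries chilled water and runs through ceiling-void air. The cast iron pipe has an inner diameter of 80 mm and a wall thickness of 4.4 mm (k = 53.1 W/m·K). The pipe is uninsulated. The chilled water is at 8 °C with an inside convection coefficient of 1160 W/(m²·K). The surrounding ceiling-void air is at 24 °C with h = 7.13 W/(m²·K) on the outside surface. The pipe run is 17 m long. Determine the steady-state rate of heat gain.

Per-layer cylindrical resistances, series-summed:
R_inner film = 1/(h_i·2πr₁L) = 1/(1160×2π×0.04×17) = 2.018×10^-4 K/W
R_cast iron pipe wall = ln(44.4/40)/(2π×53.1×17) = 1.84×10^-5 K/W
R_outer film = 1/(h_o·2πr_oL) = 1/(7.13×2π×0.0444×17) = 0.02957 K/W
R_total = 0.02979 K/W
Q = ΔT/R_total = 16/0.02979

Q ≈ 537 W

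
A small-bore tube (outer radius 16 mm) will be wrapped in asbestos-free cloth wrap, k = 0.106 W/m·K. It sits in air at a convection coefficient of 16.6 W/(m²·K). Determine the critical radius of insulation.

r_cr ≈ 6.39 mm

For a cylinder r_cr = k/h = 0.106/16.6
r_cr = 6.39 mm; since the bare radius (16 mm) is above r_cr, any added insulation will reduce heat loss.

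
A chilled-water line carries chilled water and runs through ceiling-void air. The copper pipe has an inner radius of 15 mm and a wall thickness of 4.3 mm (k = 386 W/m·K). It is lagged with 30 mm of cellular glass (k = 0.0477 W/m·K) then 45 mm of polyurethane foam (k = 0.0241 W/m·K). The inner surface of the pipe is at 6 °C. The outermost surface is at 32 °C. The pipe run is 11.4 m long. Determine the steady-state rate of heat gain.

Cylindrical conduction, so R = ln(r₂/r₁)/(2πkL) per layer, in series:
R_copper pipe wall = ln(19.3/15)/(2π×386×11.4) = 9.116×10^-6 K/W
R_cellular glass = ln(49.3/19.3)/(2π×0.0477×11.4) = 0.2745 K/W
R_polyurethane foam = ln(94.3/49.3)/(2π×0.0241×11.4) = 0.3757 K/W
R_total = 0.6502 K/W
Q = ΔT/R_total = 26/0.6502

Q ≈ 40 W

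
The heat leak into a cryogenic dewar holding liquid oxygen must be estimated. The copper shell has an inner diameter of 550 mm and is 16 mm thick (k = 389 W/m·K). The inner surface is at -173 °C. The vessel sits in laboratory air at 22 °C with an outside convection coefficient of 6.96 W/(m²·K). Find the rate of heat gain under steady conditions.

Spherical conduction: R = (1/r_in − 1/r_out)/(4πk) per layer; series-sum.
R_copper shell = (1/0.275 − 1/0.291)/(4π×389) = 4.09×10^-5 K/W
R_outer film = 1/(h·4πr_o²) = 1/(6.96×4π×0.291²) = 0.135 K/W
R_total = 0.1351 K/W
Q = ΔT/R_total = 195/0.1351

Q ≈ 1440 W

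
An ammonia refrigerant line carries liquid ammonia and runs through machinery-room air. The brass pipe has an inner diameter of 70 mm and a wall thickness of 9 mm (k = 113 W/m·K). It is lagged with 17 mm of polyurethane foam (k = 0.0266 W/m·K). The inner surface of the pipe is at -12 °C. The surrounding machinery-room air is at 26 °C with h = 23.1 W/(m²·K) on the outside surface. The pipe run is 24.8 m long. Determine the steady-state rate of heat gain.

For a radial system each layer contributes R = ln(r_out/r_in)/(2πkL); films add R = 1/(hA).
R_brass pipe wall = ln(44/35)/(2π×113×24.8) = 1.3×10^-5 K/W
R_polyurethane foam = ln(61/44)/(2π×0.0266×24.8) = 0.07882 K/W
R_outer film = 1/(h_o·2πr_oL) = 1/(23.1×2π×0.061×24.8) = 0.004554 K/W
R_total = 0.08338 K/W
Q = ΔT/R_total = 38/0.08338

Q ≈ 456 W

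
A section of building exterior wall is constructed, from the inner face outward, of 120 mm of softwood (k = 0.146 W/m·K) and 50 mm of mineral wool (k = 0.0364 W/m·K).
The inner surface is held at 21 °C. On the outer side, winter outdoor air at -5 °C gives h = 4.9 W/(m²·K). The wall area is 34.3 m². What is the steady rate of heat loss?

Thermal resistances in series:
R_softwood = L/(kA) = 0.12/(0.146×34.3) = 0.02396 K/W
R_mineral wool = L/(kA) = 0.05/(0.0364×34.3) = 0.04005 K/W
R_outer film = 1/(h_o·A) = 1/(4.9×34.3) = 0.00595 K/W
R_total = 0.06996 K/W
Q = ΔT / R_total = 26 / 0.06996

Q ≈ 372 W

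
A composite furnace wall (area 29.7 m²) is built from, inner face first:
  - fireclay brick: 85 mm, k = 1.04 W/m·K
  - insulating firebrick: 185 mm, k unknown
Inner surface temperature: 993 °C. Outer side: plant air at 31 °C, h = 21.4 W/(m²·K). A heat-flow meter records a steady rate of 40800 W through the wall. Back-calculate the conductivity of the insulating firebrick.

k ≈ 0.324 W/(m·K)

Using the resistance-network approach (series):
R_fireclay brick = L/(kA) = 0.085/(1.04×29.7) = 0.002752 K/W
R_outer film = 1/(h_o·A) = 1/(21.4×29.7) = 0.001573 K/W
Sum of known resistances R_other = 0.004325 K/W
Total R = ΔT/Q = 962/40800 = 0.02358 K/W
R_insulating firebrick = R_total − R_other = 0.01925 K/W
k = L/(R·A) = 0.185/(0.01925×29.7)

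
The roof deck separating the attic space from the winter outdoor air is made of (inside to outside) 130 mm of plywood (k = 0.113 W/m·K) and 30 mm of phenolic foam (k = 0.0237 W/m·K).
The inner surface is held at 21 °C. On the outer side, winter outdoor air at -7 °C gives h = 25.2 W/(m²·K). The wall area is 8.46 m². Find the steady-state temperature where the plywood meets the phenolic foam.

T ≈ 7.88 °C

Using the resistance-network approach (series):
R_plywood = L/(kA) = 0.13/(0.113×8.46) = 0.136 K/W
R_phenolic foam = L/(kA) = 0.03/(0.0237×8.46) = 0.1496 K/W
R_outer film = 1/(h_o·A) = 1/(25.2×8.46) = 0.004691 K/W
R_total = 0.2903 K/W;  Q = ΔT/R_total = 28/0.2903 = 96.45 W
T_interface = T_inner − Q·ΣR(inner→interface) = 21 − 96.5×0.136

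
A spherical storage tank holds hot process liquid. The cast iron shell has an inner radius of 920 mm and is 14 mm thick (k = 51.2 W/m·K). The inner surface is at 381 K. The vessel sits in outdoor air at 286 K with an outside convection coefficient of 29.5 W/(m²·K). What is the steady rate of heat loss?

Each spherical layer contributes R = (1/r_i − 1/r_o)/(4πk):
R_cast iron shell = (1/0.92 − 1/0.934)/(4π×51.2) = 2.532×10^-5 K/W
R_outer film = 1/(h·4πr_o²) = 1/(29.5×4π×0.934²) = 0.003092 K/W
R_total = 0.003118 K/W
Q = ΔT/R_total = 95/0.003118

Q ≈ 30500 W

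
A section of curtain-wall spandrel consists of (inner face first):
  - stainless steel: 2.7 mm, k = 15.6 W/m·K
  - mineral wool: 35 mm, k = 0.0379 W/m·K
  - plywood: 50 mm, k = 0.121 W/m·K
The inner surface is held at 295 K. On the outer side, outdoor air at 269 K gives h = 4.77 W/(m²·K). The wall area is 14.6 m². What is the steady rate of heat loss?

Model the wall as resistances in series:
R_stainless steel = L/(kA) = 0.0027/(15.6×14.6) = 1.185×10^-5 K/W
R_mineral wool = L/(kA) = 0.035/(0.0379×14.6) = 0.06325 K/W
R_plywood = L/(kA) = 0.05/(0.121×14.6) = 0.0283 K/W
R_outer film = 1/(h_o·A) = 1/(4.77×14.6) = 0.01436 K/W
R_total = 0.1059 K/W
Q = ΔT / R_total = 26 / 0.1059

Q ≈ 245 W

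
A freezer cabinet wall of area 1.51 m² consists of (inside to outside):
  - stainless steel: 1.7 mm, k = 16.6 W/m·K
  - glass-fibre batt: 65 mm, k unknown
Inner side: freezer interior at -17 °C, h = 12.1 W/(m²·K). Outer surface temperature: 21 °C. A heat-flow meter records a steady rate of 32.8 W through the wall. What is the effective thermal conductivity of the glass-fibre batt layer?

k ≈ 0.039 W/(m·K)

Model the wall as resistances in series:
R_inner film = 1/(h_i·A) = 1/(12.1×1.51) = 0.05473 K/W
R_stainless steel = L/(kA) = 0.0017/(16.6×1.51) = 6.782×10^-5 K/W
Sum of known resistances R_other = 0.0548 K/W
Total R = ΔT/Q = 38/32.8 = 1.159 K/W
R_glass-fibre batt = R_total − R_other = 1.104 K/W
k = L/(R·A) = 0.065/(1.104×1.51)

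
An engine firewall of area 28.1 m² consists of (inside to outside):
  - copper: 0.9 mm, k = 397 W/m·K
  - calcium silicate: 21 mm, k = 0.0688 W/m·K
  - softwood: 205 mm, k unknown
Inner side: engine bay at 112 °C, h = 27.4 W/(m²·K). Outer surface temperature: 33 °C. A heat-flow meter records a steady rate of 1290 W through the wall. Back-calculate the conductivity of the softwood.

Model the wall as resistances in series:
R_inner film = 1/(h_i·A) = 1/(27.4×28.1) = 0.001299 K/W
R_copper = L/(kA) = 0.0009/(397×28.1) = 8.068×10^-8 K/W
R_calcium silicate = L/(kA) = 0.021/(0.0688×28.1) = 0.01086 K/W
Sum of known resistances R_other = 0.01216 K/W
Total R = ΔT/Q = 79/1290 = 0.06124 K/W
R_softwood = R_total − R_other = 0.04908 K/W
k = L/(R·A) = 0.205/(0.04908×28.1)

k ≈ 0.149 W/(m·K)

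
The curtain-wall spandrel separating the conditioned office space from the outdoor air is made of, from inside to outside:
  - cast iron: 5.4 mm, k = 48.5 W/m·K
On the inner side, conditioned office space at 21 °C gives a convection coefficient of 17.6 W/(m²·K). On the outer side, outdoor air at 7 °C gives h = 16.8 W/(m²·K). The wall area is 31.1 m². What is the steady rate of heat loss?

Thermal resistances in series:
R_inner film = 1/(h_i·A) = 1/(17.6×31.1) = 0.001827 K/W
R_cast iron = L/(kA) = 0.0054/(48.5×31.1) = 3.58×10^-6 K/W
R_outer film = 1/(h_o·A) = 1/(16.8×31.1) = 0.001914 K/W
R_total = 0.003744 K/W
Q = ΔT / R_total = 14 / 0.003744

Q ≈ 3740 W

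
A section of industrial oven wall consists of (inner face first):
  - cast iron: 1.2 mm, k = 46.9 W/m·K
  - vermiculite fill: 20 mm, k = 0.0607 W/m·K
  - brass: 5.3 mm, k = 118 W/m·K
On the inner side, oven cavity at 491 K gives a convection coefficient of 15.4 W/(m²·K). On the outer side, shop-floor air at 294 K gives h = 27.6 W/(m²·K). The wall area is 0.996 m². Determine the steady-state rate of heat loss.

Series thermal resistances:
R_inner film = 1/(h_i·A) = 1/(15.4×0.996) = 0.0652 K/W
R_cast iron = L/(kA) = 0.0012/(46.9×0.996) = 2.569×10^-5 K/W
R_vermiculite fill = L/(kA) = 0.02/(0.0607×0.996) = 0.3308 K/W
R_brass = L/(kA) = 0.0053/(118×0.996) = 4.51×10^-5 K/W
R_outer film = 1/(h_o·A) = 1/(27.6×0.996) = 0.03638 K/W
R_total = 0.4325 K/W
Q = ΔT / R_total = 197 / 0.4325

Q ≈ 456 W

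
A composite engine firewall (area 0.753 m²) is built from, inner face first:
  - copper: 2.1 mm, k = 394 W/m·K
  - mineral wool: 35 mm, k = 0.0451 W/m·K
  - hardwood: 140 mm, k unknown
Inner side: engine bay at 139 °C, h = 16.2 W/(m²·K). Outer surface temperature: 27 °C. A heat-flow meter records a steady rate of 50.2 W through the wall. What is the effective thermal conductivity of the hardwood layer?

k ≈ 0.166 W/(m·K)

Using the resistance-network approach (series):
R_inner film = 1/(h_i·A) = 1/(16.2×0.753) = 0.08198 K/W
R_copper = L/(kA) = 0.0021/(394×0.753) = 7.078×10^-6 K/W
R_mineral wool = L/(kA) = 0.035/(0.0451×0.753) = 1.031 K/W
Sum of known resistances R_other = 1.113 K/W
Total R = ΔT/Q = 112/50.2 = 2.231 K/W
R_hardwood = R_total − R_other = 1.118 K/W
k = L/(R·A) = 0.14/(1.118×0.753)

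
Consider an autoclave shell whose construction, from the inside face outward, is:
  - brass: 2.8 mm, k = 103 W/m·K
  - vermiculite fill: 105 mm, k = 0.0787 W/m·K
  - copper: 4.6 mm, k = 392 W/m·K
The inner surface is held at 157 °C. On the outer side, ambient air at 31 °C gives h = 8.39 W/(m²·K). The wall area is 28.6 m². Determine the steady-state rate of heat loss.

Treating each layer as a thermal resistance in series:
R_brass = L/(kA) = 0.0028/(103×28.6) = 9.505×10^-7 K/W
R_vermiculite fill = L/(kA) = 0.105/(0.0787×28.6) = 0.04665 K/W
R_copper = L/(kA) = 0.0046/(392×28.6) = 4.103×10^-7 K/W
R_outer film = 1/(h_o·A) = 1/(8.39×28.6) = 0.004167 K/W
R_total = 0.05082 K/W
Q = ΔT / R_total = 126 / 0.05082

Q ≈ 2480 W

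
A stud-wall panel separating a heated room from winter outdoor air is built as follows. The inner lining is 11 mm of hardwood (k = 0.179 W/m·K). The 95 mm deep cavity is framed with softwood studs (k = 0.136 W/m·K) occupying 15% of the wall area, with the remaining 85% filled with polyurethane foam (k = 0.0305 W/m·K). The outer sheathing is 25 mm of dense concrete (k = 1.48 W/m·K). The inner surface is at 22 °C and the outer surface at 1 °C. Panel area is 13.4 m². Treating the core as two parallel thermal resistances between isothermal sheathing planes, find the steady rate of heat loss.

Q ≈ 132 W

Sheathing layers in series; stud and cavity paths in parallel between them.
R_inner = 0.011/(0.179×13.4) = 0.004586 K/W
R_stud  = 0.095/(0.136×0.15×13.4) = 0.3475 K/W
R_cav   = 0.095/(0.0305×0.85×13.4) = 0.2735 K/W
1/R_core = 1/R_stud + 1/R_cav → R_core = 0.153 K/W
R_outer = 0.025/(1.48×13.4) = 0.001261 K/W
R_total = 0.1589 K/W
Q = ΔT/R_total = 21/0.1589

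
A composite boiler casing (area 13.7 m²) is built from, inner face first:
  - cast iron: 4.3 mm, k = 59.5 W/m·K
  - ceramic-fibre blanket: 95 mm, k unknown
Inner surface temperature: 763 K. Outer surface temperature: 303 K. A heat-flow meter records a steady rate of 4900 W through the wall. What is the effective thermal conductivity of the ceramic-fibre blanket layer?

Series thermal resistances:
R_cast iron = L/(kA) = 0.0043/(59.5×13.7) = 5.275×10^-6 K/W
Sum of known resistances R_other = 5.275×10^-6 K/W
Total R = ΔT/Q = 460/4900 = 0.09388 K/W
R_ceramic-fibre blanket = R_total − R_other = 0.09387 K/W
k = L/(R·A) = 0.095/(0.09387×13.7)

k ≈ 0.0739 W/(m·K)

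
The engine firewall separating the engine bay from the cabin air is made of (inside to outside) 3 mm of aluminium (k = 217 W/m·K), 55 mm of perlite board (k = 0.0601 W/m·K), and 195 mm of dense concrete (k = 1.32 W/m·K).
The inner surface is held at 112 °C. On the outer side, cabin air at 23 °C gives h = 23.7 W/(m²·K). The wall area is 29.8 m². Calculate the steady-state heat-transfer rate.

Using the resistance-network approach (series):
R_aluminium = L/(kA) = 0.003/(217×29.8) = 4.639×10^-7 K/W
R_perlite board = L/(kA) = 0.055/(0.0601×29.8) = 0.03071 K/W
R_dense concrete = L/(kA) = 0.195/(1.32×29.8) = 0.004957 K/W
R_outer film = 1/(h_o·A) = 1/(23.7×29.8) = 0.001416 K/W
R_total = 0.03708 K/W
Q = ΔT / R_total = 89 / 0.03708

Q ≈ 2400 W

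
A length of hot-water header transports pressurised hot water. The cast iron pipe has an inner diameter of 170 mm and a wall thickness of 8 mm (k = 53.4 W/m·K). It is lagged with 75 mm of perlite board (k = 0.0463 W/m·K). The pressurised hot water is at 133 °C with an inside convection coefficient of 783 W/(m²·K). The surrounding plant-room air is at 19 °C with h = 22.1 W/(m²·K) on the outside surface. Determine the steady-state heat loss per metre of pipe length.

For a radial system each layer contributes R = ln(r_out/r_in)/(2πkL); films add R = 1/(hA).
R_inner film = 1/(h_i·2πr₁L) = 1/(783×2π×0.085×1) = 0.002391 K/W
R_cast iron pipe wall = ln(93/85)/(2π×53.4×1) = 2.681×10^-4 K/W
R_perlite board = ln(168/93)/(2π×0.0463×1) = 2.033 K/W
R_outer film = 1/(h_o·2πr_oL) = 1/(22.1×2π×0.168×1) = 0.04287 K/W
R_total = 2.078 K/W
Q = ΔT/R_total = 114/2.078

q′ ≈ 54.9 W/m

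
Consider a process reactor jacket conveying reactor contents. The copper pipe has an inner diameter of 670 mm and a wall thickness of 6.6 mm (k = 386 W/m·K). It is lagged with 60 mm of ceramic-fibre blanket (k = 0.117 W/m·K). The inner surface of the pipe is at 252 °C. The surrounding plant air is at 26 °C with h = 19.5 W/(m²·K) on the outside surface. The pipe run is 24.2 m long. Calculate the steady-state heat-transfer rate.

Per-layer cylindrical resistances, series-summed:
R_copper pipe wall = ln(341.6/335)/(2π×386×24.2) = 3.324×10^-7 K/W
R_ceramic-fibre blanket = ln(401.6/341.6)/(2π×0.117×24.2) = 0.009096 K/W
R_outer film = 1/(h_o·2πr_oL) = 1/(19.5×2π×0.4016×24.2) = 8.398×10^-4 K/W
R_total = 0.009936 K/W
Q = ΔT/R_total = 226/0.009936

Q ≈ 22700 W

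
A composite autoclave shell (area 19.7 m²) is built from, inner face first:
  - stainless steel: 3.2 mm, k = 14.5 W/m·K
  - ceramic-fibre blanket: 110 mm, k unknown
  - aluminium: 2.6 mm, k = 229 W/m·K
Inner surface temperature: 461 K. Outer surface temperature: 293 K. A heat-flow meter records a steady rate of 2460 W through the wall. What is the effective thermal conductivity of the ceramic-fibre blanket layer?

k ≈ 0.0818 W/(m·K)

Using the resistance-network approach (series):
R_stainless steel = L/(kA) = 0.0032/(14.5×19.7) = 1.12×10^-5 K/W
R_aluminium = L/(kA) = 0.0026/(229×19.7) = 5.763×10^-7 K/W
Sum of known resistances R_other = 1.178×10^-5 K/W
Total R = ΔT/Q = 168/2460 = 0.06829 K/W
R_ceramic-fibre blanket = R_total − R_other = 0.06828 K/W
k = L/(R·A) = 0.11/(0.06828×19.7)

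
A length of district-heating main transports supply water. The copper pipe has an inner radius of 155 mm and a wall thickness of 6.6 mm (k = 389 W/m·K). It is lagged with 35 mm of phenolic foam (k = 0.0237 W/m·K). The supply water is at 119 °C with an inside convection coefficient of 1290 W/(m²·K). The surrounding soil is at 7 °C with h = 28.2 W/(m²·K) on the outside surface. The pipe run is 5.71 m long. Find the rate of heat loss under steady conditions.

Q ≈ 475 W

Cylindrical conduction, so R = ln(r₂/r₁)/(2πkL) per layer, in series:
R_inner film = 1/(h_i·2πr₁L) = 1/(1290×2π×0.155×5.71) = 1.394×10^-4 K/W
R_copper pipe wall = ln(161.6/155)/(2π×389×5.71) = 2.988×10^-6 K/W
R_phenolic foam = ln(196.6/161.6)/(2π×0.0237×5.71) = 0.2306 K/W
R_outer film = 1/(h_o·2πr_oL) = 1/(28.2×2π×0.1966×5.71) = 0.005027 K/W
R_total = 0.2357 K/W
Q = ΔT/R_total = 112/0.2357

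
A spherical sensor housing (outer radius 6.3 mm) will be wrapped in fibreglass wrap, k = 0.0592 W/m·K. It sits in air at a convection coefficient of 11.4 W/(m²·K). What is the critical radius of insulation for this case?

For a sphere r_cr = 2k/h = 2×0.0592/11.4
r_cr = 10.4 mm; since the bare radius (6.3 mm) is below r_cr, adding a thin layer of insulation will *increase* heat loss.

r_cr ≈ 10.4 mm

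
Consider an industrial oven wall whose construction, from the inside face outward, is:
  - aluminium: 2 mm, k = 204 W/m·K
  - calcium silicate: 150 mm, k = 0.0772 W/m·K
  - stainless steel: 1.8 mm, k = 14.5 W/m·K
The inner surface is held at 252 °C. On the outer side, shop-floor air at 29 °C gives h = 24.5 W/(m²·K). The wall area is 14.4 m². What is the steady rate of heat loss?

Q ≈ 1620 W

Thermal resistances in series:
R_aluminium = L/(kA) = 0.002/(204×14.4) = 6.808×10^-7 K/W
R_calcium silicate = L/(kA) = 0.15/(0.0772×14.4) = 0.1349 K/W
R_stainless steel = L/(kA) = 0.0018/(14.5×14.4) = 8.621×10^-6 K/W
R_outer film = 1/(h_o·A) = 1/(24.5×14.4) = 0.002834 K/W
R_total = 0.1378 K/W
Q = ΔT / R_total = 223 / 0.1378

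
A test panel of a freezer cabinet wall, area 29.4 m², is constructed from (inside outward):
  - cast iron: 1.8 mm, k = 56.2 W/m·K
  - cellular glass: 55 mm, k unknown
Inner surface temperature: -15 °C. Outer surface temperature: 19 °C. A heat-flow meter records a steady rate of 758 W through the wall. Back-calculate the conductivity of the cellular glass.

Using the resistance-network approach (series):
R_cast iron = L/(kA) = 0.0018/(56.2×29.4) = 1.089×10^-6 K/W
Sum of known resistances R_other = 1.089×10^-6 K/W
Total R = ΔT/Q = 34/758 = 0.04485 K/W
R_cellular glass = R_total − R_other = 0.04485 K/W
k = L/(R·A) = 0.055/(0.04485×29.4)

k ≈ 0.0417 W/(m·K)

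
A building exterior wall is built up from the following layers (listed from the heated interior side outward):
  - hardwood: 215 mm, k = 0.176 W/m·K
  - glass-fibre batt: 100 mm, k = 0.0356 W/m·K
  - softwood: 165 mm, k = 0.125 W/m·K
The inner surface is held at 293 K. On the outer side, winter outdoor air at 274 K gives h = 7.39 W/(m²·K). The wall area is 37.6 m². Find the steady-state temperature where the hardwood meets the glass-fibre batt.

T ≈ 289 K

Series thermal resistances:
R_hardwood = L/(kA) = 0.215/(0.176×37.6) = 0.03249 K/W
R_glass-fibre batt = L/(kA) = 0.1/(0.0356×37.6) = 0.07471 K/W
R_softwood = L/(kA) = 0.165/(0.125×37.6) = 0.03511 K/W
R_outer film = 1/(h_o·A) = 1/(7.39×37.6) = 0.003599 K/W
R_total = 0.1459 K/W;  Q = ΔT/R_total = 19/0.1459 = 130.2 W
T_interface = T_inner − Q·ΣR(inner→interface) = 293 − 130×0.03249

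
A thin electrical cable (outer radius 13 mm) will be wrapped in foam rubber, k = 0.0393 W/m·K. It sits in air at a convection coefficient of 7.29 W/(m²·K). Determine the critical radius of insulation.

For a cylinder r_cr = k/h = 0.0393/7.29
r_cr = 5.39 mm; since the bare radius (13 mm) is above r_cr, any added insulation will reduce heat loss.

r_cr ≈ 5.39 mm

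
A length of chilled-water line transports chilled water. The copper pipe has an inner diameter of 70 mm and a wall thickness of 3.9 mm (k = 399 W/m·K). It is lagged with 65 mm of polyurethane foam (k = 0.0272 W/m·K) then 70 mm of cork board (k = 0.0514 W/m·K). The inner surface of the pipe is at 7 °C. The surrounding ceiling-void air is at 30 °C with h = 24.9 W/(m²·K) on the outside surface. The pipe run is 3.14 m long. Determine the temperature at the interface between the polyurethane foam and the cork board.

Cylindrical conduction, so R = ln(r₂/r₁)/(2πkL) per layer, in series:
R_copper pipe wall = ln(38.9/35)/(2π×399×3.14) = 1.342×10^-5 K/W
R_polyurethane foam = ln(103.9/38.9)/(2π×0.0272×3.14) = 1.831 K/W
R_cork board = ln(173.9/103.9)/(2π×0.0514×3.14) = 0.5079 K/W
R_outer film = 1/(h_o·2πr_oL) = 1/(24.9×2π×0.1739×3.14) = 0.01171 K/W
R_total = 2.35 K/W
Q = ΔT/R_total = 23/2.35
Q = 9.79 W
T_interface = T_inner + Q·ΣR(inner→interface) = 7 + 9.79×1.831

T ≈ 24.9 °C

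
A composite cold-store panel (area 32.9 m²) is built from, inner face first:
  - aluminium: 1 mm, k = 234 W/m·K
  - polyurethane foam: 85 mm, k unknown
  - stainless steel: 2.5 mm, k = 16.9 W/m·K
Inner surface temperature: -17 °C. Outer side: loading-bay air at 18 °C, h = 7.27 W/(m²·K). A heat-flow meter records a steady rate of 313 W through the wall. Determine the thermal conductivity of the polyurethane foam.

k ≈ 0.024 W/(m·K)

Thermal resistances in series:
R_aluminium = L/(kA) = 0.001/(234×32.9) = 1.299×10^-7 K/W
R_stainless steel = L/(kA) = 0.0025/(16.9×32.9) = 4.496×10^-6 K/W
R_outer film = 1/(h_o·A) = 1/(7.27×32.9) = 0.004181 K/W
Sum of known resistances R_other = 0.004186 K/W
Total R = ΔT/Q = 35/313 = 0.1118 K/W
R_polyurethane foam = R_total − R_other = 0.1076 K/W
k = L/(R·A) = 0.085/(0.1076×32.9)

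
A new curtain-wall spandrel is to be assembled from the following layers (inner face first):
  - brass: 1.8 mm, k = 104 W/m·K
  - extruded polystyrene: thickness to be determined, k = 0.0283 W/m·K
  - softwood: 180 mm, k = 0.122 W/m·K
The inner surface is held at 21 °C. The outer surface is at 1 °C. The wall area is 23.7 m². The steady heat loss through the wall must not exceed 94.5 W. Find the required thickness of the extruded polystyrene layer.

L ≈ 100 mm

Series thermal resistances:
R_brass = L/(kA) = 0.0018/(104×23.7) = 7.303×10^-7 K/W
R_softwood = L/(kA) = 0.18/(0.122×23.7) = 0.06225 K/W
Sum of the known resistances R_other = 0.06225 K/W
Required total resistance R_tot = ΔT/Q_allow = 20/94.5 = 0.2116 K/W
R_extruded polystyrene = R_tot − R_other = 0.1494 K/W
L = R·k·A = 0.1494×0.0283×23.7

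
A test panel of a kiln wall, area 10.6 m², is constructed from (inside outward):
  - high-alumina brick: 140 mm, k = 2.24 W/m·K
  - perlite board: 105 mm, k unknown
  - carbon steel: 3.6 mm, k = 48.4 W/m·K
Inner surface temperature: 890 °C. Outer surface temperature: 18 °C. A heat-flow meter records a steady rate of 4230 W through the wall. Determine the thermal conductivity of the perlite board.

k ≈ 0.0495 W/(m·K)

Thermal resistances in series:
R_high-alumina brick = L/(kA) = 0.14/(2.24×10.6) = 0.005896 K/W
R_carbon steel = L/(kA) = 0.0036/(48.4×10.6) = 7.017×10^-6 K/W
Sum of known resistances R_other = 0.005903 K/W
Total R = ΔT/Q = 872/4230 = 0.2061 K/W
R_perlite board = R_total − R_other = 0.2002 K/W
k = L/(R·A) = 0.105/(0.2002×10.6)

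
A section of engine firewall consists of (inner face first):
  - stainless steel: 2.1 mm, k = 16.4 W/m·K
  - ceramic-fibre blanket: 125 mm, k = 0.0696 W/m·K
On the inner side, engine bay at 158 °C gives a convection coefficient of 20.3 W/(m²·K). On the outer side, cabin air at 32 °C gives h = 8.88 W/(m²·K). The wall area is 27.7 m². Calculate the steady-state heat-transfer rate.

Model the wall as resistances in series:
R_inner film = 1/(h_i·A) = 1/(20.3×27.7) = 0.001778 K/W
R_stainless steel = L/(kA) = 0.0021/(16.4×27.7) = 4.623×10^-6 K/W
R_ceramic-fibre blanket = L/(kA) = 0.125/(0.0696×27.7) = 0.06484 K/W
R_outer film = 1/(h_o·A) = 1/(8.88×27.7) = 0.004065 K/W
R_total = 0.07069 K/W
Q = ΔT / R_total = 126 / 0.07069

Q ≈ 1780 W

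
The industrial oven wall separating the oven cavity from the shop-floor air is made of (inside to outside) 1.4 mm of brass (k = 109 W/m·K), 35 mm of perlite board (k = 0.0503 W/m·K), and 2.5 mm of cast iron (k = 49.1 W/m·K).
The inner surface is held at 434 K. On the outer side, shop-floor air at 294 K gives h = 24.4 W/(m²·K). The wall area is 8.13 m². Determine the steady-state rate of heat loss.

Q ≈ 1540 W

Model the wall as resistances in series:
R_brass = L/(kA) = 0.0014/(109×8.13) = 1.58×10^-6 K/W
R_perlite board = L/(kA) = 0.035/(0.0503×8.13) = 0.08559 K/W
R_cast iron = L/(kA) = 0.0025/(49.1×8.13) = 6.263×10^-6 K/W
R_outer film = 1/(h_o·A) = 1/(24.4×8.13) = 0.005041 K/W
R_total = 0.09064 K/W
Q = ΔT / R_total = 140 / 0.09064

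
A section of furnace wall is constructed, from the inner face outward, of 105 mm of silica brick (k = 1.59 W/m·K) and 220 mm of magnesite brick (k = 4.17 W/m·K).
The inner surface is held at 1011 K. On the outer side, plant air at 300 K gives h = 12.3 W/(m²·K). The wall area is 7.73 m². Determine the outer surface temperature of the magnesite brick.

T ≈ 589 K

Using the resistance-network approach (series):
R_silica brick = L/(kA) = 0.105/(1.59×7.73) = 0.008543 K/W
R_magnesite brick = L/(kA) = 0.22/(4.17×7.73) = 0.006825 K/W
R_outer film = 1/(h_o·A) = 1/(12.3×7.73) = 0.01052 K/W
R_total = 0.02589 K/W;  Q = ΔT/R_total = 711/0.02589 = 27470 W
T_interface = T_inner − Q·ΣR(inner→interface) = 1011 − 27500×0.01537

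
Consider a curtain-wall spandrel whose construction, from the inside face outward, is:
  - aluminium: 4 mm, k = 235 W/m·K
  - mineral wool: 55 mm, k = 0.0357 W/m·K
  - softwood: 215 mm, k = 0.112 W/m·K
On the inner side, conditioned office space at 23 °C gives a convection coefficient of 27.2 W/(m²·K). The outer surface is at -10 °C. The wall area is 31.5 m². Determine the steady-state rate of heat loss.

Q ≈ 297 W

Using the resistance-network approach (series):
R_inner film = 1/(h_i·A) = 1/(27.2×31.5) = 0.001167 K/W
R_aluminium = L/(kA) = 0.004/(235×31.5) = 5.404×10^-7 K/W
R_mineral wool = L/(kA) = 0.055/(0.0357×31.5) = 0.04891 K/W
R_softwood = L/(kA) = 0.215/(0.112×31.5) = 0.06094 K/W
R_total = 0.111 K/W
Q = ΔT / R_total = 33 / 0.111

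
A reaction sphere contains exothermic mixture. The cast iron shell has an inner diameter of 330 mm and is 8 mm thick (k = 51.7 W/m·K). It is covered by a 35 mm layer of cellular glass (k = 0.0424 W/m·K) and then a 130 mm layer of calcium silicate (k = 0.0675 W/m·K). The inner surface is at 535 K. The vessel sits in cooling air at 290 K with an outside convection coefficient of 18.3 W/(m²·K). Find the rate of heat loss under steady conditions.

Q ≈ 60.6 W

For a spherical shell R = (1/r₁ − 1/r₂)/(4πk); film R = 1/(h·4πr²). In series:
R_cast iron shell = (1/0.165 − 1/0.173)/(4π×51.7) = 4.314×10^-4 K/W
R_cellular glass = (1/0.173 − 1/0.208)/(4π×0.0424) = 1.826 K/W
R_calcium silicate = (1/0.208 − 1/0.338)/(4π×0.0675) = 2.18 K/W
R_outer film = 1/(h·4πr_o²) = 1/(18.3×4π×0.338²) = 0.03806 K/W
R_total = 4.044 K/W
Q = ΔT/R_total = 245/4.044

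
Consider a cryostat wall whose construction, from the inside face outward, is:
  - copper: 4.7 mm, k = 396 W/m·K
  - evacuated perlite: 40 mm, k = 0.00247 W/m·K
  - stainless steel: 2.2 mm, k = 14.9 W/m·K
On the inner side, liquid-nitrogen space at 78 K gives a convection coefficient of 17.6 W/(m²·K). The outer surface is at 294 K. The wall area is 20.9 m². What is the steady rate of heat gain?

Q ≈ 278 W

Model the wall as resistances in series:
R_inner film = 1/(h_i·A) = 1/(17.6×20.9) = 0.002719 K/W
R_copper = L/(kA) = 0.0047/(396×20.9) = 5.679×10^-7 K/W
R_evacuated perlite = L/(kA) = 0.04/(0.00247×20.9) = 0.7748 K/W
R_stainless steel = L/(kA) = 0.0022/(14.9×20.9) = 7.065×10^-6 K/W
R_total = 0.7776 K/W
Q = ΔT / R_total = 216 / 0.7776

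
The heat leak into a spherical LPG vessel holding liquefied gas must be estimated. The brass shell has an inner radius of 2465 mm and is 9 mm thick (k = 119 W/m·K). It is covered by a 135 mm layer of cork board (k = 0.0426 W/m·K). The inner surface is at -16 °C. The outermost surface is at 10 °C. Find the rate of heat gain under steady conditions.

Q ≈ 665 W

Radial (spherical) resistances in series:
R_brass shell = (1/2.465 − 1/2.474)/(4π×119) = 9.869×10^-7 K/W
R_cork board = (1/2.474 − 1/2.609)/(4π×0.0426) = 0.03907 K/W
R_total = 0.03907 K/W
Q = ΔT/R_total = 26/0.03907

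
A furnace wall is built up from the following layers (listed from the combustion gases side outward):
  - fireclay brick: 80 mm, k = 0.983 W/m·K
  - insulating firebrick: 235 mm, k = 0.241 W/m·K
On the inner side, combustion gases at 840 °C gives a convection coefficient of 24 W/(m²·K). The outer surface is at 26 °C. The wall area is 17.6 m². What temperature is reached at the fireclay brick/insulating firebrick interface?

Treating each layer as a thermal resistance in series:
R_inner film = 1/(h_i·A) = 1/(24×17.6) = 0.002367 K/W
R_fireclay brick = L/(kA) = 0.08/(0.983×17.6) = 0.004624 K/W
R_insulating firebrick = L/(kA) = 0.235/(0.241×17.6) = 0.0554 K/W
R_total = 0.0624 K/W;  Q = ΔT/R_total = 814/0.0624 = 13050 W
T_interface = T_inner − Q·ΣR(inner→interface) = 840 − 13000×0.006991

T ≈ 749 °C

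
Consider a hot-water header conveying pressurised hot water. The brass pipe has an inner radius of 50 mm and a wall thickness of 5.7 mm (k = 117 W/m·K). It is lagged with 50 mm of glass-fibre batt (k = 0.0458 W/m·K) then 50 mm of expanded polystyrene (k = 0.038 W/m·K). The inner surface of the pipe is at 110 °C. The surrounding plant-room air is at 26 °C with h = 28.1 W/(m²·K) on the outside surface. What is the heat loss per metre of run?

For a radial system each layer contributes R = ln(r_out/r_in)/(2πkL); films add R = 1/(hA).
R_brass pipe wall = ln(55.7/50)/(2π×117×1) = 1.469×10^-4 K/W
R_glass-fibre batt = ln(105.7/55.7)/(2π×0.0458×1) = 2.226 K/W
R_expanded polystyrene = ln(155.7/105.7)/(2π×0.038×1) = 1.622 K/W
R_outer film = 1/(h_o·2πr_oL) = 1/(28.1×2π×0.1557×1) = 0.03638 K/W
R_total = 3.885 K/W
Q = ΔT/R_total = 84/3.885

q′ ≈ 21.6 W/m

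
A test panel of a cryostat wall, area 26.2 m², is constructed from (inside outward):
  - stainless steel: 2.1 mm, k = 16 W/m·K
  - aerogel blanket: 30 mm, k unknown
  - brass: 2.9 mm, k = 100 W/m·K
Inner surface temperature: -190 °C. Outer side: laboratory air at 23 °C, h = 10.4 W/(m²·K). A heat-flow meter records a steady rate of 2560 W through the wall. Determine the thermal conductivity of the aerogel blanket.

Thermal resistances in series:
R_stainless steel = L/(kA) = 0.0021/(16×26.2) = 5.01×10^-6 K/W
R_brass = L/(kA) = 0.0029/(100×26.2) = 1.107×10^-6 K/W
R_outer film = 1/(h_o·A) = 1/(10.4×26.2) = 0.00367 K/W
Sum of known resistances R_other = 0.003676 K/W
Total R = ΔT/Q = 213/2560 = 0.0832 K/W
R_aerogel blanket = R_total − R_other = 0.07953 K/W
k = L/(R·A) = 0.03/(0.07953×26.2)

k ≈ 0.0144 W/(m·K)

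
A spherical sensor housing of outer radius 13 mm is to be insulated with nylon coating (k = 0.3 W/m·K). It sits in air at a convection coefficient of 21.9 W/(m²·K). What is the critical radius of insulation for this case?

r_cr ≈ 27.4 mm

For a sphere r_cr = 2k/h = 2×0.3/21.9
r_cr = 27.4 mm; since the bare radius (13 mm) is below r_cr, adding a thin layer of insulation will *increase* heat loss.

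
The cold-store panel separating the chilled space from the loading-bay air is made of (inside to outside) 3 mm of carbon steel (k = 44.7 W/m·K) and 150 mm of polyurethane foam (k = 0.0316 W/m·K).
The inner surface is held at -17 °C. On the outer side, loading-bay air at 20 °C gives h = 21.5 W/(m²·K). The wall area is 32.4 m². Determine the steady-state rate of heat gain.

Thermal resistances in series:
R_carbon steel = L/(kA) = 0.003/(44.7×32.4) = 2.071×10^-6 K/W
R_polyurethane foam = L/(kA) = 0.15/(0.0316×32.4) = 0.1465 K/W
R_outer film = 1/(h_o·A) = 1/(21.5×32.4) = 0.001436 K/W
R_total = 0.1479 K/W
Q = ΔT / R_total = 37 / 0.1479

Q ≈ 250 W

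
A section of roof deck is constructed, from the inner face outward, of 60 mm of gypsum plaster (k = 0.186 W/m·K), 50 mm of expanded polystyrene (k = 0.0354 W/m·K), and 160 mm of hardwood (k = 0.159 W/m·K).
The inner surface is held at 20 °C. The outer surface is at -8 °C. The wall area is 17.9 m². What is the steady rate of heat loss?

Q ≈ 183 W

Treating each layer as a thermal resistance in series:
R_gypsum plaster = L/(kA) = 0.06/(0.186×17.9) = 0.01802 K/W
R_expanded polystyrene = L/(kA) = 0.05/(0.0354×17.9) = 0.07891 K/W
R_hardwood = L/(kA) = 0.16/(0.159×17.9) = 0.05622 K/W
R_total = 0.1531 K/W
Q = ΔT / R_total = 28 / 0.1531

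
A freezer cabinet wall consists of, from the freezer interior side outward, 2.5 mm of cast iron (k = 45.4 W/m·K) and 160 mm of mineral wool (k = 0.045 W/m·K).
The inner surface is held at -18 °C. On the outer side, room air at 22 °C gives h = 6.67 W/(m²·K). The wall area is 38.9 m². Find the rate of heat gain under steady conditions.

Q ≈ 420 W

Thermal resistances in series:
R_cast iron = L/(kA) = 0.0025/(45.4×38.9) = 1.416×10^-6 K/W
R_mineral wool = L/(kA) = 0.16/(0.045×38.9) = 0.0914 K/W
R_outer film = 1/(h_o·A) = 1/(6.67×38.9) = 0.003854 K/W
R_total = 0.09526 K/W
Q = ΔT / R_total = 40 / 0.09526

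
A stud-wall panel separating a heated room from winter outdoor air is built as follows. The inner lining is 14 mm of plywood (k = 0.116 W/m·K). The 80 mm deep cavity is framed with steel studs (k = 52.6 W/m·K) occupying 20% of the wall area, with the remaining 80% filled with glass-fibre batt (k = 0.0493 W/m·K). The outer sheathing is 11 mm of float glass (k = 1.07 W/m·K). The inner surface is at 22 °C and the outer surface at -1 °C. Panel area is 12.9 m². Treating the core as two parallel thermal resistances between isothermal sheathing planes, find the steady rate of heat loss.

Sheathing layers in series; stud and cavity paths in parallel between them.
R_inner = 0.014/(0.116×12.9) = 0.009356 K/W
R_stud  = 0.08/(52.6×0.2×12.9) = 5.895×10^-4 K/W
R_cav   = 0.08/(0.0493×0.8×12.9) = 0.1572 K/W
1/R_core = 1/R_stud + 1/R_cav → R_core = 5.873×10^-4 K/W
R_outer = 0.011/(1.07×12.9) = 7.969×10^-4 K/W
R_total = 0.01074 K/W
Q = ΔT/R_total = 23/0.01074

Q ≈ 2140 W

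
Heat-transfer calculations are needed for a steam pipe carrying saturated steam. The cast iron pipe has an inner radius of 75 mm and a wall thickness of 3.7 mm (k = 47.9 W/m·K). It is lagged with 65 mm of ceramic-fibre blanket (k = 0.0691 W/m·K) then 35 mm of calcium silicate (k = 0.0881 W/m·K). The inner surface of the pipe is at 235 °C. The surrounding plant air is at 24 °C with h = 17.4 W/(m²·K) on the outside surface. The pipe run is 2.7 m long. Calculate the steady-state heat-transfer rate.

Radial resistances (cylindrical: R_cond = ln(r_o/r_i)/(2πkL), R_conv = 1/(h·2πrL)):
R_cast iron pipe wall = ln(78.7/75)/(2π×47.9×2.7) = 5.926×10^-5 K/W
R_ceramic-fibre blanket = ln(143.7/78.7)/(2π×0.0691×2.7) = 0.5136 K/W
R_calcium silicate = ln(178.7/143.7)/(2π×0.0881×2.7) = 0.1458 K/W
R_outer film = 1/(h_o·2πr_oL) = 1/(17.4×2π×0.1787×2.7) = 0.01896 K/W
R_total = 0.6785 K/W
Q = ΔT/R_total = 211/0.6785

Q ≈ 311 W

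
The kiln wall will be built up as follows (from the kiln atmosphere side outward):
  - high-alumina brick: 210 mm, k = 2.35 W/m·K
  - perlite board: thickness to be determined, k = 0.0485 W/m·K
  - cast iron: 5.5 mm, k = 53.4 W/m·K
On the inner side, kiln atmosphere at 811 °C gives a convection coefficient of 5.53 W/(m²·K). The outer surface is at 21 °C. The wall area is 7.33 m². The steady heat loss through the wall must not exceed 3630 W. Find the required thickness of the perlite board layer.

Treating each layer as a thermal resistance in series:
R_inner film = 1/(h_i·A) = 1/(5.53×7.33) = 0.02467 K/W
R_high-alumina brick = L/(kA) = 0.21/(2.35×7.33) = 0.01219 K/W
R_cast iron = L/(kA) = 0.0055/(53.4×7.33) = 1.405×10^-5 K/W
Sum of the known resistances R_other = 0.03688 K/W
Required total resistance R_tot = ΔT/Q_allow = 790/3630 = 0.2176 K/W
R_perlite board = R_tot − R_other = 0.1808 K/W
L = R·k·A = 0.1808×0.0485×7.33

L ≈ 64.3 mm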